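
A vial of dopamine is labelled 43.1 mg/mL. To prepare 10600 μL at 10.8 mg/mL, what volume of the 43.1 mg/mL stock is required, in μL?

2660 μL

V₁ = C₂V₂/C₁ = 10.8 × 10600 / 43.1 = 2656 μL.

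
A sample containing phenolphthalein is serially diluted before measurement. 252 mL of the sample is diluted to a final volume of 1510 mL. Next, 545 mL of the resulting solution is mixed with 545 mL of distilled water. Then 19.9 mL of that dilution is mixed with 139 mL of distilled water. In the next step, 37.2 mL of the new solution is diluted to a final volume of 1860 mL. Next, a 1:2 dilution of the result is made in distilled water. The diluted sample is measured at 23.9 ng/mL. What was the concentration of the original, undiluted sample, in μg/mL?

Overall dilution factor = 5.992 × 2 × 7.985 × 50 × 2 = 9569.
Original = 23.9 ng/mL × 9569 = 2.29 × 10⁵ ng/mL = 229 μg/mL.

229 μg/mL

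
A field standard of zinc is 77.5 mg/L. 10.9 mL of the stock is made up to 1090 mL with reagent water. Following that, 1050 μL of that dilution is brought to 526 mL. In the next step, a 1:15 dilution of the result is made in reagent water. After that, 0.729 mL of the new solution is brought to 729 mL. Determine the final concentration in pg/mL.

Overall dilution factor = 100 × 501.0 × 15 × 1000 = 7.51 × 10⁸.
77.5 mg/L / 7.51 × 10⁸ = 1.03 × 10⁻⁷ mg/L = 0.103 pg/mL.

0.103 pg/mL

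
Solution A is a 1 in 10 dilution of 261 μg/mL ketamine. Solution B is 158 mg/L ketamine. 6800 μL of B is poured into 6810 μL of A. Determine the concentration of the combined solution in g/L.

0.0920 g/L

C_A = 261 μg/mL / 10 = 26.1 μg/mL.
C_B = 158 mg/L = 158 μg/mL.
C_mix = (C_A·V_A + C_B·V_B)/(V_A + V_B) = (26.1×6810 + 158×6800) / 13610 = 92.0 μg/mL = 0.0920 g/L.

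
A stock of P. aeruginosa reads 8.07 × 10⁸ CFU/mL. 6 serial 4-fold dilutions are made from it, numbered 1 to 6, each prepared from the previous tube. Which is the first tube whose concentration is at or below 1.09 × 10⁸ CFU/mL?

Tube n has concentration 8.07 × 10⁸ CFU/mL / 4ⁿ.
Need 4ⁿ ≥ 8.07 × 10⁸ CFU/mL / 1.09 × 10⁸ CFU/mL = 7.40, so n ≥ 1.44.
First such tube: n = 2.

tube 2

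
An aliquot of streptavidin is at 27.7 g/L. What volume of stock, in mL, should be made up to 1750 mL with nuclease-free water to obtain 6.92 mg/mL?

437 mL

6.92 mg/mL = 6.92 g/L.
V₁ = C₂V₂/C₁ = 6.92 × 1750 / 27.7 = 437 mL.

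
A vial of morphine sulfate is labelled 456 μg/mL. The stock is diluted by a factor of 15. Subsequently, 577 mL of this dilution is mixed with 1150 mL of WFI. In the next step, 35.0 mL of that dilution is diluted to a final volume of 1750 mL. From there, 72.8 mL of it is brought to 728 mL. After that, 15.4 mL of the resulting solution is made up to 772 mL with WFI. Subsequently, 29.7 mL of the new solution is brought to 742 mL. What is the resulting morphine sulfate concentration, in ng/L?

Overall dilution factor = 15 × 2.993 × 50 × 10 × 50.13 × 24.98 = 2.81 × 10⁷.
456 μg/mL / 2.81 × 10⁷ = 1.62 × 10⁻⁵ μg/mL = 16.2 ng/L.

16.2 ng/L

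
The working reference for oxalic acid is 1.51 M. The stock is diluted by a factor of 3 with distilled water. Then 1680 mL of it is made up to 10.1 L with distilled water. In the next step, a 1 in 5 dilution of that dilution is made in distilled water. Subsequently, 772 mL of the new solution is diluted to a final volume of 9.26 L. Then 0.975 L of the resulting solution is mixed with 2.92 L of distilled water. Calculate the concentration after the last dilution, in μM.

Overall dilution factor = 3 × 6.012 × 5 × 11.99 × 3.995 = 4321.
1.51 M / 4321 = 3.49 × 10⁻⁴ M = 349 μM.

349 μM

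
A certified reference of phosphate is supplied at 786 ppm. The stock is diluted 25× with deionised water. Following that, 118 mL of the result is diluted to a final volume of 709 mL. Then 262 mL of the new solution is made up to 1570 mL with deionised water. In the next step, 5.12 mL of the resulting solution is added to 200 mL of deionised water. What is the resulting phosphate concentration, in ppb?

Overall dilution factor = 25 × 6.008 × 5.992 × 40.06 = 3.61 × 10⁴.
786 ppm / 3.61 × 10⁴ = 0.0218 ppm = 21.8 ppb.

21.8 ppb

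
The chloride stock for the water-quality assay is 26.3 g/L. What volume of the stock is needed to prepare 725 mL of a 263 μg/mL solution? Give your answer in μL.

263 μg/mL = 0.263 g/L.
V₁ = C₂V₂/C₁ = 0.263 × 725 / 26.3 = 7.25 mL = 7250 μL.

7250 μL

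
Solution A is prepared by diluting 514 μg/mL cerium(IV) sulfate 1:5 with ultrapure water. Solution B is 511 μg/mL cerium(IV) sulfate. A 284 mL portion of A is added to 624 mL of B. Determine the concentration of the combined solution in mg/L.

383 mg/L

C_A = 514 μg/mL / 5 = 103 μg/mL.
C_mix = (C_A·V_A + C_B·V_B)/(V_A + V_B) = (103×284 + 511×624) / 908.0 = 383 μg/mL = 383 mg/L.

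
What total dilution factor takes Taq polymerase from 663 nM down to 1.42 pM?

4.67 × 10⁵

Factor = C₀/C_target = 663 nM / 1.42 pM = 4.67 × 10⁵.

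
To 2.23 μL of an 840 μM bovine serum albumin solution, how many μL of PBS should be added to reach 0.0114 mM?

162 μL

0.0114 mM = 11.4 μM.
V₂ = C₁V₁/C₂ = 840 × 2.23 / 11.4 = 164 μL.
Diluent to add = V₂ − V₁ = 164 − 2.23 = 162 μL.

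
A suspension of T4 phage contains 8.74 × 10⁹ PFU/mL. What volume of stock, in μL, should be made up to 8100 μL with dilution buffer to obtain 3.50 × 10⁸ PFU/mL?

V₁ = C₂V₂/C₁ = 3.50 × 10⁸ × 8100 / 8.74 × 10⁹ = 324 μL.

324 μL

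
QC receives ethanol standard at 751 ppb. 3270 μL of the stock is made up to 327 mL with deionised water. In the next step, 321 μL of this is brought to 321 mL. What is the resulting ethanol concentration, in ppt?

Overall dilution factor = 100 × 1000 = 1.00 × 10⁵.
751 ppb / 1.00 × 10⁵ = 7.51 × 10⁻³ ppb = 7.51 ppt.

7.51 ppt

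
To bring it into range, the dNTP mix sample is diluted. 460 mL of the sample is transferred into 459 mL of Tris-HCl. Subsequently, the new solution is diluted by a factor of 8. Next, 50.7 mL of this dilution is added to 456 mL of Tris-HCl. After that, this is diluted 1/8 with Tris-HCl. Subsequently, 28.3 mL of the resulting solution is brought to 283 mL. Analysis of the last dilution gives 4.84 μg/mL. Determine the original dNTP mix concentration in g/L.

Overall dilution factor = 1.998 × 8 × 9.994 × 8 × 10 = 1.28 × 10⁴.
Original = 4.84 μg/mL × 1.28 × 10⁴ = 6.18 × 10⁴ μg/mL = 61.8 g/L.

61.8 g/L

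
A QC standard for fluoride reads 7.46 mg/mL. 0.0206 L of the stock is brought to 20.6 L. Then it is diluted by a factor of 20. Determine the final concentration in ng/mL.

Overall dilution factor = 1000 × 20 = 2.00 × 10⁴.
7.46 mg/mL / 2.00 × 10⁴ = 3.73 × 10⁻⁴ mg/mL = 373 ng/mL.

373 ng/mL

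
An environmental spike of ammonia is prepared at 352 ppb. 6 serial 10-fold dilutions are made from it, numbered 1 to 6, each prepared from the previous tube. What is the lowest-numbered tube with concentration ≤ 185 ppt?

tube 4

Tube n has concentration 352 ppb / 10ⁿ.
Need 10ⁿ ≥ 352 ppb / 185 ppt = 1903, so n ≥ 3.28.
First such tube: n = 4.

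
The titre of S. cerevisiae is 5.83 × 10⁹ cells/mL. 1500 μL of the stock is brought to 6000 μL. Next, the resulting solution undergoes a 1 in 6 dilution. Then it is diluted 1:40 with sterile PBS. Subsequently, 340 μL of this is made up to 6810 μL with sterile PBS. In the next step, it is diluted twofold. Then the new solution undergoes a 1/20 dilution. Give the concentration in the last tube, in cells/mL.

Overall dilution factor = 4 × 6 × 40 × 20.03 × 2 × 20 = 7.69 × 10⁵.
5.83 × 10⁹ cells/mL / 7.69 × 10⁵ = 7580 cells/mL.

7580 cells/mL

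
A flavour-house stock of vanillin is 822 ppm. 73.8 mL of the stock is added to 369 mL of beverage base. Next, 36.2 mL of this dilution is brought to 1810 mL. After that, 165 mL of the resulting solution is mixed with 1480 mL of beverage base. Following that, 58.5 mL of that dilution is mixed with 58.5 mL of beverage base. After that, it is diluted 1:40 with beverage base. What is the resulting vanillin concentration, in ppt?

Overall dilution factor = 6 × 50 × 9.970 × 2 × 40 = 2.39 × 10⁵.
822 ppm / 2.39 × 10⁵ = 3.44 × 10⁻³ ppm = 3440 ppt.

3440 ppt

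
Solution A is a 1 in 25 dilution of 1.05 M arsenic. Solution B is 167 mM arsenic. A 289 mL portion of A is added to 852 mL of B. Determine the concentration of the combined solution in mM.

C_A = 1.05 M / 25 = 0.0420 M.
C_B = 167 mM = 0.167 M.
C_mix = (C_A·V_A + C_B·V_B)/(V_A + V_B) = (0.0420×289 + 0.167×852) / 1141 = 0.135 M = 135 mM.

135 mM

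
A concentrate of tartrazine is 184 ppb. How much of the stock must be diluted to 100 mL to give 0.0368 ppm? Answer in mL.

20.0 mL

0.0368 ppm = 36.8 ppb.
V₁ = C₂V₂/C₁ = 36.8 × 100 / 184 = 20.0 mL.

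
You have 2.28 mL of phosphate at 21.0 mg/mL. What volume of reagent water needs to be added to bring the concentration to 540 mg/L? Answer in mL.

540 mg/L = 0.540 mg/mL.
V₂ = C₁V₁/C₂ = 21.0 × 2.28 / 0.540 = 88.7 mL.
Diluent to add = V₂ − V₁ = 88.7 − 2.28 = 86.4 mL.

86.4 mL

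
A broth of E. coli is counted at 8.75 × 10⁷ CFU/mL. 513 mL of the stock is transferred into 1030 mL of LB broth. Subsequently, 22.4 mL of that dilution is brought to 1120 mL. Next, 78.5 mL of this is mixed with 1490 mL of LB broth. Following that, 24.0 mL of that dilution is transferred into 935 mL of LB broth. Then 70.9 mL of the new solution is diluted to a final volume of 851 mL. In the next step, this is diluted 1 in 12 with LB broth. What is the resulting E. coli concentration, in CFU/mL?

Overall dilution factor = 3.008 × 50 × 19.98 × 39.96 × 12.00 × 12 = 1.73 × 10⁷.
8.75 × 10⁷ CFU/mL / 1.73 × 10⁷ = 5.06 CFU/mL.

5.06 CFU/mL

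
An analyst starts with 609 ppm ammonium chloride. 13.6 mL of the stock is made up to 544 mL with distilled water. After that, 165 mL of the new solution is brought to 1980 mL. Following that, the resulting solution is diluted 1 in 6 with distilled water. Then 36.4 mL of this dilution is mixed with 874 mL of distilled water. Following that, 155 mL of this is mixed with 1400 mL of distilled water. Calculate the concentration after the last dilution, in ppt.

Overall dilution factor = 40 × 12 × 6 × 25.01 × 10.03 = 7.23 × 10⁵.
609 ppm / 7.23 × 10⁵ = 8.43 × 10⁻⁴ ppm = 843 ppt.

843 ppt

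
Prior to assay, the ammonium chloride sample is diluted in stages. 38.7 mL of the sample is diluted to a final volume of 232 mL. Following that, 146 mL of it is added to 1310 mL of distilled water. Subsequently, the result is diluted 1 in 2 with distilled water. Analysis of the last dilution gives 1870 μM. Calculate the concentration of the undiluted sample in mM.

224 mM

Overall dilution factor = 5.995 × 9.973 × 2 = 120.
Original = 1870 μM × 120 = 2.24 × 10⁵ μM = 224 mM.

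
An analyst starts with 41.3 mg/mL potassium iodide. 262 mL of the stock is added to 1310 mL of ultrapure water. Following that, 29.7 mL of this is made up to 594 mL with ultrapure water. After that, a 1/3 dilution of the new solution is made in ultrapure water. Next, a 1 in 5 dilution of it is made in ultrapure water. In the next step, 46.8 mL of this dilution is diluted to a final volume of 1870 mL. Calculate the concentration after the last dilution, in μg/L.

574 μg/L

Overall dilution factor = 6 × 20 × 3 × 5 × 39.96 = 7.19 × 10⁴.
41.3 mg/mL / 7.19 × 10⁴ = 5.74 × 10⁻⁴ mg/mL = 574 μg/L.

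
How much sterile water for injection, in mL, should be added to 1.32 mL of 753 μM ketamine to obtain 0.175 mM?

0.175 mM = 175 μM.
V₂ = C₁V₁/C₂ = 753 × 1.32 / 175 = 5.68 mL.
Diluent to add = V₂ − V₁ = 5.68 − 1.32 = 4.36 mL.

4.36 mL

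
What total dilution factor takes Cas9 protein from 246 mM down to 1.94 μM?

Factor = C₀/C_target = 246 mM / 1.94 μM = 1.27 × 10⁵.

1.27 × 10⁵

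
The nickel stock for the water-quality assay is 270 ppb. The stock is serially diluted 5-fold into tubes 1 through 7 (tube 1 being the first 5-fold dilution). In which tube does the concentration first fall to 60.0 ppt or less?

Tube n has concentration 270 ppb / 5ⁿ.
Need 5ⁿ ≥ 270 ppb / 60.0 ppt = 4500, so n ≥ 5.23.
First such tube: n = 6.

tube 6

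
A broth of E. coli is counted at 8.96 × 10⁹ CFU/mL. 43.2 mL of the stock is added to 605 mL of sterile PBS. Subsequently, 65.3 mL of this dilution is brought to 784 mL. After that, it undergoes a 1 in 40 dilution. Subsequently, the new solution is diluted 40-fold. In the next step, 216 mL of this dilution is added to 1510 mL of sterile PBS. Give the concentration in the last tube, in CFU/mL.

Overall dilution factor = 15.00 × 12.01 × 40 × 40 × 7.991 = 2.30 × 10⁶.
8.96 × 10⁹ CFU/mL / 2.30 × 10⁶ = 3890 CFU/mL.

3890 CFU/mL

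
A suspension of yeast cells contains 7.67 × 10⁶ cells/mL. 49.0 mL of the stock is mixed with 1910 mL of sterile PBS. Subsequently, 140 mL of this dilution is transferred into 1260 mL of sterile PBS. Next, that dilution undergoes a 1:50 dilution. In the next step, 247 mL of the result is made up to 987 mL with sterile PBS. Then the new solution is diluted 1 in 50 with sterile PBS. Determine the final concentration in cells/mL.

1.92 cells/mL

Overall dilution factor = 39.98 × 10 × 50 × 3.996 × 50 = 3.99 × 10⁶.
7.67 × 10⁶ cells/mL / 3.99 × 10⁶ = 1.92 cells/mL.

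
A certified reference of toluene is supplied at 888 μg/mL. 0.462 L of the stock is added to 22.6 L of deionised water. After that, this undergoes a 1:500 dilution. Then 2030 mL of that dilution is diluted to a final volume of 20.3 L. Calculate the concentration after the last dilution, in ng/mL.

Overall dilution factor = 49.92 × 500 × 10 = 2.50 × 10⁵.
888 μg/mL / 2.50 × 10⁵ = 3.56 × 10⁻³ μg/mL = 3.56 ng/mL.

3.56 ng/mL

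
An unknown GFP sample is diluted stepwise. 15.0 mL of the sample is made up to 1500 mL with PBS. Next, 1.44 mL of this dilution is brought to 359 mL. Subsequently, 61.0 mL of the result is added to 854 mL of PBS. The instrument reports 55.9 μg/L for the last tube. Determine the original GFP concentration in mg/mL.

Overall dilution factor = 100 × 249.3 × 15 = 3.74 × 10⁵.
Original = 55.9 μg/L × 3.74 × 10⁵ = 2.09 × 10⁷ μg/L = 20.9 mg/mL.

20.9 mg/mL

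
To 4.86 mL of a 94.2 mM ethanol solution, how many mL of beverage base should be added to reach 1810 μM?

1810 μM = 1.81 mM.
V₂ = C₁V₁/C₂ = 94.2 × 4.86 / 1.81 = 253 mL.
Diluent to add = V₂ − V₁ = 253 − 4.86 = 248 mL.

248 mL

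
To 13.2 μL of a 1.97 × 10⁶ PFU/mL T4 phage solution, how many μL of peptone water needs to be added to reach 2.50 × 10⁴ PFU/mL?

V₂ = C₁V₁/C₂ = 1.97 × 10⁶ × 13.2 / 2.50 × 10⁴ = 1040 μL.
Diluent to add = V₂ − V₁ = 1040 − 13.2 = 1030 μL.

1030 μL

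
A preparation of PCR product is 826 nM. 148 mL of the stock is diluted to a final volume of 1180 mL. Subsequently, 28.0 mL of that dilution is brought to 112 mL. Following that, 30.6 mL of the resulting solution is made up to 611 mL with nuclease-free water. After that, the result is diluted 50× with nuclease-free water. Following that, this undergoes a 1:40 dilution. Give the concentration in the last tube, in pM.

Overall dilution factor = 7.973 × 4 × 19.97 × 50 × 40 = 1.27 × 10⁶.
826 nM / 1.27 × 10⁶ = 6.49 × 10⁻⁴ nM = 0.649 pM.

0.649 pM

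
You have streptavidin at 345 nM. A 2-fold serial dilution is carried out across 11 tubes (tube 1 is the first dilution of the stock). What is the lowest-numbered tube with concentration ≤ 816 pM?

tube 9

Tube n has concentration 345 nM / 2ⁿ.
Need 2ⁿ ≥ 345 nM / 816 pM = 423, so n ≥ 8.72.
First such tube: n = 9.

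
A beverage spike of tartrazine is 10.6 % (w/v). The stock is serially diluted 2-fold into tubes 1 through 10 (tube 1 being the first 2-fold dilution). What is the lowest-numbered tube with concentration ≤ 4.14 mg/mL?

tube 5

Tube n has concentration 10.6 % (w/v) / 2ⁿ.
Need 2ⁿ ≥ 10.6 % (w/v) / 4.14 mg/mL = 25.6, so n ≥ 4.68.
First such tube: n = 5.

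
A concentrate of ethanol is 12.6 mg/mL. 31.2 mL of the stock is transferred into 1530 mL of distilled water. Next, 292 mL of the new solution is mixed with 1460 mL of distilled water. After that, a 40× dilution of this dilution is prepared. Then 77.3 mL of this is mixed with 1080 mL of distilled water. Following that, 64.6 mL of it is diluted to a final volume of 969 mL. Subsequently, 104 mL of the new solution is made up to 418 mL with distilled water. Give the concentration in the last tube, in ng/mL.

1.16 ng/mL

Overall dilution factor = 50.04 × 6 × 40 × 14.97 × 15 × 4.019 = 1.08 × 10⁷.
12.6 mg/mL / 1.08 × 10⁷ = 1.16 × 10⁻⁶ mg/mL = 1.16 ng/mL.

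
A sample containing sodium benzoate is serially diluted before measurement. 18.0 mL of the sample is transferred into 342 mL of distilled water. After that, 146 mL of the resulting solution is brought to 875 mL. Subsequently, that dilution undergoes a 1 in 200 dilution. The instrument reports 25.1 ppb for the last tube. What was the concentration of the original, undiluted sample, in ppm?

Overall dilution factor = 20 × 5.993 × 200 = 2.40 × 10⁴.
Original = 25.1 ppb × 2.40 × 10⁴ = 6.02 × 10⁵ ppb = 602 ppm.

602 ppm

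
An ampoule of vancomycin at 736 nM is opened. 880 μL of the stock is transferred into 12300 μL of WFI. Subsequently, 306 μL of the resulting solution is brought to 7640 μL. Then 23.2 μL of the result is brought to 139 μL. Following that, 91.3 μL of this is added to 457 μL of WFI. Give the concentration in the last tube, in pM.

Overall dilution factor = 14.98 × 24.97 × 5.991 × 6.005 = 1.35 × 10⁴.
736 nM / 1.35 × 10⁴ = 0.0547 nM = 54.7 pM.

54.7 pM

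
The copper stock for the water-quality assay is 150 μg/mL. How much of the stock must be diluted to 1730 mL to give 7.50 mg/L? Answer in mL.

7.50 mg/L = 7.50 μg/mL.
V₁ = C₂V₂/C₁ = 7.50 × 1730 / 150 = 86.5 mL.

86.5 mL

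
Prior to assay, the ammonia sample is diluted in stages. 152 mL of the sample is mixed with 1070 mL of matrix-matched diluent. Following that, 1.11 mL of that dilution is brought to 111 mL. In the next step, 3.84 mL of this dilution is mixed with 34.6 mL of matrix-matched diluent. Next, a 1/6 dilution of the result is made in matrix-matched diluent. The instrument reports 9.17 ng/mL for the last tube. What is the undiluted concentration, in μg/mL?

Overall dilution factor = 8.039 × 100 × 10.01 × 6 = 4.83 × 10⁴.
Original = 9.17 ng/mL × 4.83 × 10⁴ = 4.43 × 10⁵ ng/mL = 443 μg/mL.

443 μg/mL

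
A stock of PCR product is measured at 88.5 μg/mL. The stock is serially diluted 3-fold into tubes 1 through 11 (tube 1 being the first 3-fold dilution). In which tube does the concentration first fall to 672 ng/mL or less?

tube 5

Tube n has concentration 88.5 μg/mL / 3ⁿ.
Need 3ⁿ ≥ 88.5 μg/mL / 672 ng/mL = 132, so n ≥ 4.44.
First such tube: n = 5.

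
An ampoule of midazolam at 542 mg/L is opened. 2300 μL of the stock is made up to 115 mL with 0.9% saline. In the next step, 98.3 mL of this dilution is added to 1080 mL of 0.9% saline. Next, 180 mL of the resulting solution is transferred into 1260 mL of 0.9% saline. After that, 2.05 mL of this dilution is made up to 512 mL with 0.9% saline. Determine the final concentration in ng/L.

Overall dilution factor = 50 × 11.99 × 8 × 249.8 = 1.20 × 10⁶.
542 mg/L / 1.20 × 10⁶ = 4.53 × 10⁻⁴ mg/L = 453 ng/L.

453 ng/L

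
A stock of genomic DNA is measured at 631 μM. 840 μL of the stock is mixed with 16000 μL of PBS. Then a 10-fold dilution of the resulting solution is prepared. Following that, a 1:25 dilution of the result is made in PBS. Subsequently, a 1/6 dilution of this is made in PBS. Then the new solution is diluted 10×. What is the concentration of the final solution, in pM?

2100 pM

Overall dilution factor = 20.05 × 10 × 25 × 6 × 10 = 3.01 × 10⁵.
631 μM / 3.01 × 10⁵ = 2.10 × 10⁻³ μM = 2100 pM.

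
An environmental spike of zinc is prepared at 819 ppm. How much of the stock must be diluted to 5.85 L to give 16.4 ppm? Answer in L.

V₁ = C₂V₂/C₁ = 16.4 × 5.85 / 819 = 0.117 L.

0.117 L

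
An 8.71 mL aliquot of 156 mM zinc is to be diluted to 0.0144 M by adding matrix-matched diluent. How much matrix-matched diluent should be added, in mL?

0.0144 M = 14.4 mM.
V₂ = C₁V₁/C₂ = 156 × 8.71 / 14.4 = 94.4 mL.
Diluent to add = V₂ − V₁ = 94.4 − 8.71 = 85.6 mL.

85.6 mL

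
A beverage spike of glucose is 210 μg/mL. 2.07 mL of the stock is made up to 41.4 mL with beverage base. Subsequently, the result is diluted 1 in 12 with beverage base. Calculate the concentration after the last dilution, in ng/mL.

875 ng/mL

Overall dilution factor = 20 × 12 = 240.
210 μg/mL / 240 = 0.875 μg/mL = 875 ng/mL.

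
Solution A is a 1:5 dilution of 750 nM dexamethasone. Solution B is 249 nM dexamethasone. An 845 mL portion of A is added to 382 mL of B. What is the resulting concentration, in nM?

C_A = 750 nM / 5 = 150 nM.
C_mix = (C_A·V_A + C_B·V_B)/(V_A + V_B) = (150×845 + 249×382) / 1227 = 181 nM.

181 nM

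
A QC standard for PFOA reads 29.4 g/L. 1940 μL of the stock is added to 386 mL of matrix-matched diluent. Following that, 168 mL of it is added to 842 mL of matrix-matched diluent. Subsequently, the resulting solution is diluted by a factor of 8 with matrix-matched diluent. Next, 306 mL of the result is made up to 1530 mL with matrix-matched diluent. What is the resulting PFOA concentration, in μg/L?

611 μg/L

Overall dilution factor = 200.0 × 6.012 × 8 × 5 = 4.81 × 10⁴.
29.4 g/L / 4.81 × 10⁴ = 6.11 × 10⁻⁴ g/L = 611 μg/L.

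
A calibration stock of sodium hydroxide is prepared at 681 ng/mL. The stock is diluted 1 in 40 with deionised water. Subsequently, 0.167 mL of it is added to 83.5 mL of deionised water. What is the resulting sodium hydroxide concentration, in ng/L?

Overall dilution factor = 40 × 501 = 2.00 × 10⁴.
681 ng/mL / 2.00 × 10⁴ = 0.0340 ng/mL = 34.0 ng/L.

34.0 ng/L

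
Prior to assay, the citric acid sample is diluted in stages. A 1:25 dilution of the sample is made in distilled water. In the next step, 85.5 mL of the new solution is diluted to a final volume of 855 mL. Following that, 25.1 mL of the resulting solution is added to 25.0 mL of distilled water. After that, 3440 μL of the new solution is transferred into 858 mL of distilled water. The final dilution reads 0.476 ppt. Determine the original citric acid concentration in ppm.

Overall dilution factor = 25 × 10 × 1.996 × 250.4 = 1.25 × 10⁵.
Original = 0.476 ppt × 1.25 × 10⁵ = 5.95 × 10⁴ ppt = 0.0595 ppm.

0.0595 ppm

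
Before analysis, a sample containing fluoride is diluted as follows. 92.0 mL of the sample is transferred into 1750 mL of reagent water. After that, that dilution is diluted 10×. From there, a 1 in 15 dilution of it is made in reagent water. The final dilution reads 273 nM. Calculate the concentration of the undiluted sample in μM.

Overall dilution factor = 20.02 × 10 × 15 = 3003.
Original = 273 nM × 3003 = 8.20 × 10⁵ nM = 820 μM.

820 μM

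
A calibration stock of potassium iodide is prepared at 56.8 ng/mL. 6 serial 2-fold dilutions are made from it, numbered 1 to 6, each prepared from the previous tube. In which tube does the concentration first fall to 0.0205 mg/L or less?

Tube n has concentration 56.8 ng/mL / 2ⁿ.
Need 2ⁿ ≥ 56.8 ng/mL / 0.0205 mg/L = 2.77, so n ≥ 1.47.
First such tube: n = 2.

tube 2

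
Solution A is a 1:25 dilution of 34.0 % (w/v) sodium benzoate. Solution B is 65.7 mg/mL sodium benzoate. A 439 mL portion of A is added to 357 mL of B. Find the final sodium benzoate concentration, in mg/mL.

37.0 mg/mL

C_A = 34.0 % (w/v) / 25 = 1.36 % (w/v).
C_B = 65.7 mg/mL = 6.57 % (w/v).
C_mix = (C_A·V_A + C_B·V_B)/(V_A + V_B) = (1.36×439 + 6.57×357) / 796.0 = 3.70 % (w/v) = 37.0 mg/mL.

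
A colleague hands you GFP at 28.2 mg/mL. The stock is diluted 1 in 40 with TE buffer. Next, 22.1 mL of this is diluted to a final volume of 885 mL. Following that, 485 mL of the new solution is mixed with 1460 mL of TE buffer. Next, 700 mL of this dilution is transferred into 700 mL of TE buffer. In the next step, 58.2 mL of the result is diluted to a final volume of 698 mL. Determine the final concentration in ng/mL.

183 ng/mL

Overall dilution factor = 40 × 40.05 × 4.010 × 2 × 11.99 = 1.54 × 10⁵.
28.2 mg/mL / 1.54 × 10⁵ = 1.83 × 10⁻⁴ mg/mL = 183 ng/mL.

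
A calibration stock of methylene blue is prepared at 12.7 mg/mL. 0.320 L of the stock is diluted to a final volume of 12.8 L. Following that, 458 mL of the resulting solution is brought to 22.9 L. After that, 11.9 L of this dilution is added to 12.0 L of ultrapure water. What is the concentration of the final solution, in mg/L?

Overall dilution factor = 40 × 50 × 2.008 = 4017.
12.7 mg/mL / 4017 = 3.16 × 10⁻³ mg/mL = 3.16 mg/L.

3.16 mg/L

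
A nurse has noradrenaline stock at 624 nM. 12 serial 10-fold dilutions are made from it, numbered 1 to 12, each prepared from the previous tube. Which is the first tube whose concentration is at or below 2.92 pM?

tube 6

Tube n has concentration 624 nM / 10ⁿ.
Need 10ⁿ ≥ 624 nM / 2.92 pM = 2.14 × 10⁵, so n ≥ 5.33.
First such tube: n = 6.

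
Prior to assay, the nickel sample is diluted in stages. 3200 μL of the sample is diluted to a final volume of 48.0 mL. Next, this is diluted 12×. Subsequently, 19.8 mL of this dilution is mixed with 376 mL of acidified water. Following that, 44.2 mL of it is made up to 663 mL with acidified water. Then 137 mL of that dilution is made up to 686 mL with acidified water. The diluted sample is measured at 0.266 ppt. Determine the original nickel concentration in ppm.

0.0719 ppm

Overall dilution factor = 15 × 12 × 19.99 × 15 × 5.007 = 2.70 × 10⁵.
Original = 0.266 ppt × 2.70 × 10⁵ = 7.19 × 10⁴ ppt = 0.0719 ppm.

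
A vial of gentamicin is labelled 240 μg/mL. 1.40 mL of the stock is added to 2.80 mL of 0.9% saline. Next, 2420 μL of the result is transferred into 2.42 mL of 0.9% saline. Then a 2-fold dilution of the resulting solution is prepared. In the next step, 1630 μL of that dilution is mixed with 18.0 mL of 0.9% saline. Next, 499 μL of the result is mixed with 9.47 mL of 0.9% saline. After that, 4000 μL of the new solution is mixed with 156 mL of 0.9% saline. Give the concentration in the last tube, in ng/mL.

Overall dilution factor = 3 × 2 × 2 × 12.04 × 19.98 × 40 = 1.15 × 10⁵.
240 μg/mL / 1.15 × 10⁵ = 2.08 × 10⁻³ μg/mL = 2.08 ng/mL.

2.08 ng/mL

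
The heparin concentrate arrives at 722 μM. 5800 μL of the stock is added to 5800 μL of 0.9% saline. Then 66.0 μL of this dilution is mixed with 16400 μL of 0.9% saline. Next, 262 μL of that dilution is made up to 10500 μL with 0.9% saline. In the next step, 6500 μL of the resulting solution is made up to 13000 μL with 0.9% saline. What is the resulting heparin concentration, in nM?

18.1 nM

Overall dilution factor = 2 × 249.5 × 40.08 × 2 = 4.00 × 10⁴.
722 μM / 4.00 × 10⁴ = 0.0181 μM = 18.1 nM.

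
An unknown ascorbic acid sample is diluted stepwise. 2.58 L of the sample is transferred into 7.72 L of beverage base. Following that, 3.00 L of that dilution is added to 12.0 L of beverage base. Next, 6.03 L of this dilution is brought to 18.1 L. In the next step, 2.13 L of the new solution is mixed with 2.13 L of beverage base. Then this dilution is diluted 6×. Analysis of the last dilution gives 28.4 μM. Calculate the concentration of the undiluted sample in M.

0.0204 M

Overall dilution factor = 3.992 × 5 × 3.002 × 2 × 6 = 719.
Original = 28.4 μM × 719 = 2.04 × 10⁴ μM = 0.0204 M.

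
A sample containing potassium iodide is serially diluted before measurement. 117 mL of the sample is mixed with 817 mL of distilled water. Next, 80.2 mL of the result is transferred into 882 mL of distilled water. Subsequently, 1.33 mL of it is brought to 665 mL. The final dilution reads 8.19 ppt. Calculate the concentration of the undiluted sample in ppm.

Overall dilution factor = 7.983 × 12.00 × 500 = 4.79 × 10⁴.
Original = 8.19 ppt × 4.79 × 10⁴ = 3.92 × 10⁵ ppt = 0.392 ppm.

0.392 ppm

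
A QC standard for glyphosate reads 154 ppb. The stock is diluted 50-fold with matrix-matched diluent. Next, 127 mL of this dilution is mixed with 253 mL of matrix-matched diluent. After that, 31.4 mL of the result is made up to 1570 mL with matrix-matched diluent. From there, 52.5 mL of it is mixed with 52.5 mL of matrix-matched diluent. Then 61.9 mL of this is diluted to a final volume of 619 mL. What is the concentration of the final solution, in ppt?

Overall dilution factor = 50 × 2.992 × 50 × 2 × 10 = 1.50 × 10⁵.
154 ppb / 1.50 × 10⁵ = 1.03 × 10⁻³ ppb = 1.03 ppt.

1.03 ppt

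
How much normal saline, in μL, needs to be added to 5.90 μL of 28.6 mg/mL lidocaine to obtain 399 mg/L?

399 mg/L = 0.399 mg/mL.
V₂ = C₁V₁/C₂ = 28.6 × 5.90 / 0.399 = 423 μL.
Diluent to add = V₂ − V₁ = 423 − 5.90 = 417 μL.

417 μL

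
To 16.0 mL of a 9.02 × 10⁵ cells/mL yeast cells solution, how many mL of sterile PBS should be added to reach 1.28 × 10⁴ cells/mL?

1110 mL

V₂ = C₁V₁/C₂ = 9.02 × 10⁵ × 16.0 / 1.28 × 10⁴ = 1128 mL.
Diluent to add = V₂ − V₁ = 1128 − 16.0 = 1110 mL.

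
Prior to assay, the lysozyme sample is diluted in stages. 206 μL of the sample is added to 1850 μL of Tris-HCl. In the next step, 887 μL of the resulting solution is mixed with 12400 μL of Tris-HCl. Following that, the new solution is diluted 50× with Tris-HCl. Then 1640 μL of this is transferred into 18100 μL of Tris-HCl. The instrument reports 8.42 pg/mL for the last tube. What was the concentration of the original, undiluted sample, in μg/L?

758 μg/L

Overall dilution factor = 9.981 × 14.98 × 50 × 12.04 = 9.00 × 10⁴.
Original = 8.42 pg/mL × 9.00 × 10⁴ = 7.58 × 10⁵ pg/mL = 758 μg/L.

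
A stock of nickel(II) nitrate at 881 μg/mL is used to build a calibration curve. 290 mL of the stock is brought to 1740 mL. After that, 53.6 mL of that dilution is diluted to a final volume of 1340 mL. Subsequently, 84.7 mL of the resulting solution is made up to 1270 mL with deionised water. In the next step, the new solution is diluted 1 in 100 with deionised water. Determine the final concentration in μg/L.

Overall dilution factor = 6 × 25 × 14.99 × 100 = 2.25 × 10⁵.
881 μg/mL / 2.25 × 10⁵ = 3.92 × 10⁻³ μg/mL = 3.92 μg/L.

3.92 μg/L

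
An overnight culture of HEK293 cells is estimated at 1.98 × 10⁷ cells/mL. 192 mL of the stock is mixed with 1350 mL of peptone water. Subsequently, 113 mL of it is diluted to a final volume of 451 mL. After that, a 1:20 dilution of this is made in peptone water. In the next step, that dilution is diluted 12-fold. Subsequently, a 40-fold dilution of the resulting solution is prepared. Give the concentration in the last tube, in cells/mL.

Overall dilution factor = 8.031 × 3.991 × 20 × 12 × 40 = 3.08 × 10⁵.
1.98 × 10⁷ cells/mL / 3.08 × 10⁵ = 64.3 cells/mL.

64.3 cells/mL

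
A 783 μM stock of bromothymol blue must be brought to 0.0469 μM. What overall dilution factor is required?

Factor = C₀/C_target = 783 μM / 0.0469 μM = 1.67 × 10⁴.

1.67 × 10⁴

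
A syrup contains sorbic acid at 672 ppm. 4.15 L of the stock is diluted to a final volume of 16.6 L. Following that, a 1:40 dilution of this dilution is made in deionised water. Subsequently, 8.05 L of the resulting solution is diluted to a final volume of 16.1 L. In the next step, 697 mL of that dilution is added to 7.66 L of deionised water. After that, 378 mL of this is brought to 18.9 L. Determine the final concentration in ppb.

3.50 ppb

Overall dilution factor = 4 × 40 × 2 × 11.99 × 50 = 1.92 × 10⁵.
672 ppm / 1.92 × 10⁵ = 3.50 × 10⁻³ ppm = 3.50 ppb.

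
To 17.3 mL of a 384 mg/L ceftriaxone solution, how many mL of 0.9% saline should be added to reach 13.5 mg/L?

V₂ = C₁V₁/C₂ = 384 × 17.3 / 13.5 = 492 mL.
Diluent to add = V₂ − V₁ = 492 − 17.3 = 475 mL.

475 mL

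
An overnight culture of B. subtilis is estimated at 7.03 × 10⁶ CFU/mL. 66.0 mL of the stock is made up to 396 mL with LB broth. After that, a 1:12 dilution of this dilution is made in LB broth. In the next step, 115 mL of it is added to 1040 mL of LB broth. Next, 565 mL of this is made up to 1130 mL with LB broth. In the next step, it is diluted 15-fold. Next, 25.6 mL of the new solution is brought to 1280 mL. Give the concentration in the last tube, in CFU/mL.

6.48 CFU/mL

Overall dilution factor = 6 × 12 × 10.04 × 2 × 15 × 50 = 1.08 × 10⁶.
7.03 × 10⁶ CFU/mL / 1.08 × 10⁶ = 6.48 CFU/mL.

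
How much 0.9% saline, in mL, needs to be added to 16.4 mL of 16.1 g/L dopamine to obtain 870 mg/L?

287 mL

870 mg/L = 0.870 g/L.
V₂ = C₁V₁/C₂ = 16.1 × 16.4 / 0.870 = 303 mL.
Diluent to add = V₂ − V₁ = 303 − 16.4 = 287 mL.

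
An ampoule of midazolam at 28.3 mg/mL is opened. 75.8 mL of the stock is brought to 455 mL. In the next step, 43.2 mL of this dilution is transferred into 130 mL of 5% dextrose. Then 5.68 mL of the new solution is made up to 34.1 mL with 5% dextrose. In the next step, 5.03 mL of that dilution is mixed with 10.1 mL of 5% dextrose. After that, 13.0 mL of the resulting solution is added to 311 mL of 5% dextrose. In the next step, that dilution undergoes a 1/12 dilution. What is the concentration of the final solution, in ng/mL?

218 ng/mL

Overall dilution factor = 6.003 × 4.009 × 6.004 × 3.008 × 24.92 × 12 = 1.30 × 10⁵.
28.3 mg/mL / 1.30 × 10⁵ = 2.18 × 10⁻⁴ mg/mL = 218 ng/mL.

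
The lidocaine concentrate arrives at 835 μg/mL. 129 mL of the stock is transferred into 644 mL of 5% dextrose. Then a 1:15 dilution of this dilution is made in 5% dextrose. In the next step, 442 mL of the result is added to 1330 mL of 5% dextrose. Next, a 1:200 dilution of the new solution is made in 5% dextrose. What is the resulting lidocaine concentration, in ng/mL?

Overall dilution factor = 5.992 × 15 × 4.009 × 200 = 7.21 × 10⁴.
835 μg/mL / 7.21 × 10⁴ = 0.0116 μg/mL = 11.6 ng/mL.

11.6 ng/mL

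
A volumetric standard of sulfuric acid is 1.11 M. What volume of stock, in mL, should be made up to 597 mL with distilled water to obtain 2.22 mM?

2.22 mM = 2.22 × 10⁻³ M.
V₁ = C₂V₂/C₁ = 2.22 × 10⁻³ × 597 / 1.11 = 1.19 mL.

1.19 mL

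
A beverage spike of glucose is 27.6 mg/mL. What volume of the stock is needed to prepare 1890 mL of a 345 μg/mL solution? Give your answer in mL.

345 μg/mL = 0.345 mg/mL.
V₁ = C₂V₂/C₁ = 0.345 × 1890 / 27.6 = 23.6 mL.

23.6 mL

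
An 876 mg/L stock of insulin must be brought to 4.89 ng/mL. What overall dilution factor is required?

1.79 × 10⁵

Factor = C₀/C_target = 876 mg/L / 4.89 ng/mL = 1.79 × 10⁵.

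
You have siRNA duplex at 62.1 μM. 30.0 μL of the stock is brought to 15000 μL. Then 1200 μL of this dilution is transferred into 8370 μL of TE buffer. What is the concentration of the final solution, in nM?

15.6 nM

Overall dilution factor = 500 × 7.975 = 3988.
62.1 μM / 3988 = 0.0156 μM = 15.6 nM.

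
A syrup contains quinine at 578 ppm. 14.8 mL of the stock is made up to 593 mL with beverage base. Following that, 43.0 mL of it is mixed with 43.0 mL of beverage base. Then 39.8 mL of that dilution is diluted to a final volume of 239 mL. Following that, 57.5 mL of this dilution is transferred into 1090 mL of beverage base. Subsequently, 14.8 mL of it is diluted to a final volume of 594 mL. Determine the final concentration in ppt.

Overall dilution factor = 40.07 × 2 × 6.005 × 19.96 × 40.14 = 3.85 × 10⁵.
578 ppm / 3.85 × 10⁵ = 1.50 × 10⁻³ ppm = 1500 ppt.

1500 ppt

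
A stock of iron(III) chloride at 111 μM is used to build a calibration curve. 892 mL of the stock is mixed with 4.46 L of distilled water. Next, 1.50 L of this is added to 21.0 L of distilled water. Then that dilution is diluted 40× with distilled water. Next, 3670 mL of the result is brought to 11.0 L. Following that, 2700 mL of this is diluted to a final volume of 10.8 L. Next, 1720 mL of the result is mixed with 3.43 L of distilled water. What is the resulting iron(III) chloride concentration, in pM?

859 pM

Overall dilution factor = 6 × 15 × 40 × 2.997 × 4 × 2.994 = 1.29 × 10⁵.
111 μM / 1.29 × 10⁵ = 8.59 × 10⁻⁴ μM = 859 pM.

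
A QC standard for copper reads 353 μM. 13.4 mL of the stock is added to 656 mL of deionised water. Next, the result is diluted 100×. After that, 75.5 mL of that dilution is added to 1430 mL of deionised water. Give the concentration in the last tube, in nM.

3.54 nM

Overall dilution factor = 49.96 × 100 × 19.94 = 9.96 × 10⁴.
353 μM / 9.96 × 10⁴ = 3.54 × 10⁻³ μM = 3.54 nM.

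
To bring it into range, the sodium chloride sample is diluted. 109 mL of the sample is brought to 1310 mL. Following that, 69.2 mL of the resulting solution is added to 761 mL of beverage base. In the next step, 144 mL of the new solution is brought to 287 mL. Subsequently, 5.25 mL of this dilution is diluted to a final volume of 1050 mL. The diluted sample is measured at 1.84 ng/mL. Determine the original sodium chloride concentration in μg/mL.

106 μg/mL

Overall dilution factor = 12.02 × 12.00 × 1.993 × 200 = 5.75 × 10⁴.
Original = 1.84 ng/mL × 5.75 × 10⁴ = 1.06 × 10⁵ ng/mL = 106 μg/mL.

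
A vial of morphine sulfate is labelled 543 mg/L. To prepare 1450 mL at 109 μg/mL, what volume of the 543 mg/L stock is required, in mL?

109 μg/mL = 109 mg/L.
V₁ = C₂V₂/C₁ = 109 × 1450 / 543 = 291 mL.

291 mL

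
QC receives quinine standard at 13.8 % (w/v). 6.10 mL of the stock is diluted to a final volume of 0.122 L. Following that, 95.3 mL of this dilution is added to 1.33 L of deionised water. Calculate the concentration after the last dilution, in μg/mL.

461 μg/mL

Overall dilution factor = 20 × 14.96 = 299.
13.8 % (w/v) / 299 = 0.0461 % (w/v) = 461 μg/mL.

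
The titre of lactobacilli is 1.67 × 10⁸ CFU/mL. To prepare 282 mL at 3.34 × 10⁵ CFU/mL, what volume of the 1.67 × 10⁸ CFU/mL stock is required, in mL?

0.564 mL

V₁ = C₂V₂/C₁ = 3.34 × 10⁵ × 282 / 1.67 × 10⁸ = 0.564 mL.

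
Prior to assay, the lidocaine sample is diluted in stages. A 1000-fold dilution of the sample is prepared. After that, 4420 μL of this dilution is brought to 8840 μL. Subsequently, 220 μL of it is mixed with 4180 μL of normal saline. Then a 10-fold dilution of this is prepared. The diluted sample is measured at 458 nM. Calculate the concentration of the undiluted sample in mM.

Overall dilution factor = 1000 × 2 × 20 × 10 = 4.00 × 10⁵.
Original = 458 nM × 4.00 × 10⁵ = 1.83 × 10⁸ nM = 183 mM.

183 mM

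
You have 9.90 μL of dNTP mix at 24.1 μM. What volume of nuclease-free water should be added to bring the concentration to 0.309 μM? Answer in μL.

762 μL

V₂ = C₁V₁/C₂ = 24.1 × 9.90 / 0.309 = 772 μL.
Diluent to add = V₂ − V₁ = 772 − 9.90 = 762 μL.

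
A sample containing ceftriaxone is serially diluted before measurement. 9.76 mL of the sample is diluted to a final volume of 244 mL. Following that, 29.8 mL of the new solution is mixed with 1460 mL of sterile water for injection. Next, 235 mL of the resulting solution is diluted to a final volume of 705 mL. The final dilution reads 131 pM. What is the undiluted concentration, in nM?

Overall dilution factor = 25 × 49.99 × 3 = 3749.
Original = 131 pM × 3749 = 4.91 × 10⁵ pM = 491 nM.

491 nM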